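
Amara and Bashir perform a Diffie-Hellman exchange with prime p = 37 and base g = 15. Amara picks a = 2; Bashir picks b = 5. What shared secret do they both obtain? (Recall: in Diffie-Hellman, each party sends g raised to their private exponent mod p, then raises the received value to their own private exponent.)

Bashir sends B = g^b mod p = 15^5 mod 37.
15^1 ≡ 15 (mod 37)
15^2 = (15^1)^2 ≡ 15^2 = 225 ≡ 3 (mod 37)
15^4 = (15^2)^2 ≡ 3^2 = 9 ≡ 9 (mod 37)
15^5 = 15^4 · 15^1 ≡ 9 · 15 ≡ 24 (mod 37).
So B = 24. Amara then computes K = B^a mod p = 24^2 mod 37.
24^1 ≡ 24 (mod 37)
24^2 = (24^1)^2 ≡ 24^2 = 576 ≡ 21 (mod 37)

21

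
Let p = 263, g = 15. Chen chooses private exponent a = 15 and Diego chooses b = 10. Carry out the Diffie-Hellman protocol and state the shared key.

75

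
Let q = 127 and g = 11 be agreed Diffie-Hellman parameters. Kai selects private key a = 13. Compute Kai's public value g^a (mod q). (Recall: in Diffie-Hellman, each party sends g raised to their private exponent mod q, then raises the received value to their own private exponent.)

9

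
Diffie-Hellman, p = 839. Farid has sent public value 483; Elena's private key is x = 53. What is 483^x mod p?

35

Shared key K = 483^53 mod 839.
483^1 ≡ 483 (mod 839)
483^2 = (483^1)^2 ≡ 483^2 = 233289 ≡ 47 (mod 839)
483^4 = (483^2)^2 ≡ 47^2 = 2209 ≡ 531 (mod 839)
483^8 = (483^4)^2 ≡ 531^2 = 281961 ≡ 57 (mod 839)
483^16 = (483^8)^2 ≡ 57^2 = 3249 ≡ 732 (mod 839)
483^32 = (483^16)^2 ≡ 732^2 = 535824 ≡ 542 (mod 839)
483^53 = 483^32 · 483^16 · 483^4 · 483^1 ≡ 542 · 732 · 531 · 483 ≡ 35 (mod 839).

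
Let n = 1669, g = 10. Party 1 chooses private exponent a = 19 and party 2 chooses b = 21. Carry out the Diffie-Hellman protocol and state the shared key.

Party 1 sends A = g^a mod n = 10^19 mod 1669.
10^1 ≡ 10 (mod 1669)
10^2 = (10^1)^2 ≡ 10^2 = 100 ≡ 100 (mod 1669)
10^4 = (10^2)^2 ≡ 100^2 = 10000 ≡ 1655 (mod 1669)
10^8 = (10^4)^2 ≡ 1655^2 = 2739025 ≡ 196 (mod 1669)
10^16 = (10^8)^2 ≡ 196^2 = 38416 ≡ 29 (mod 1669)
10^19 = 10^16 · 10^2 · 10^1 ≡ 29 · 100 · 10 ≡ 627 (mod 1669).
So A = 627. Party 2 then computes K = A^b mod n = 627^21 mod 1669.
627^1 ≡ 627 (mod 1669)
627^2 = (627^1)^2 ≡ 627^2 = 393129 ≡ 914 (mod 1669)
627^4 = (627^2)^2 ≡ 914^2 = 835396 ≡ 896 (mod 1669)
627^8 = (627^4)^2 ≡ 896^2 = 802816 ≡ 27 (mod 1669)
627^16 = (627^8)^2 ≡ 27^2 = 729 ≡ 729 (mod 1669)
627^21 = 627^16 · 627^4 · 627^1 ≡ 729 · 896 · 627 ≡ 472 (mod 1669).

472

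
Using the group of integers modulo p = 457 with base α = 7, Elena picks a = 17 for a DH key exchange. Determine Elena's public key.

96

Public value = 7^17 mod 457.
7^1 ≡ 7 (mod 457)
7^2 = (7^1)^2 ≡ 7^2 = 49 ≡ 49 (mod 457)
7^4 = (7^2)^2 ≡ 49^2 = 2401 ≡ 116 (mod 457)
7^8 = (7^4)^2 ≡ 116^2 = 13456 ≡ 203 (mod 457)
7^16 = (7^8)^2 ≡ 203^2 = 41209 ≡ 79 (mod 457)
7^17 = 7^16 · 7^1 ≡ 79 · 7 ≡ 96 (mod 457).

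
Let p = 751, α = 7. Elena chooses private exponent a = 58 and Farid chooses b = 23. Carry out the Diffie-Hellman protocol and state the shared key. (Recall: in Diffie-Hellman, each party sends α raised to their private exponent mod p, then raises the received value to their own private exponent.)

Farid sends B = α^b mod p = 7^23 mod 751.
7^1 ≡ 7 (mod 751)
7^2 = (7^1)^2 ≡ 7^2 = 49 ≡ 49 (mod 751)
7^4 = (7^2)^2 ≡ 49^2 = 2401 ≡ 148 (mod 751)
7^8 = (7^4)^2 ≡ 148^2 = 21904 ≡ 125 (mod 751)
7^16 = (7^8)^2 ≡ 125^2 = 15625 ≡ 605 (mod 751)
7^23 = 7^16 · 7^4 · 7^2 · 7^1 ≡ 605 · 148 · 49 · 7 ≡ 75 (mod 751).
So B = 75. Elena then computes K = B^a mod p = 75^58 mod 751.
75^1 ≡ 75 (mod 751)
75^2 = (75^1)^2 ≡ 75^2 = 5625 ≡ 368 (mod 751)
75^4 = (75^2)^2 ≡ 368^2 = 135424 ≡ 244 (mod 751)
75^8 = (75^4)^2 ≡ 244^2 = 59536 ≡ 207 (mod 751)
75^16 = (75^8)^2 ≡ 207^2 = 42849 ≡ 42 (mod 751)
75^32 = (75^16)^2 ≡ 42^2 = 1764 ≡ 262 (mod 751)
75^58 = 75^32 · 75^16 · 75^8 · 75^2 ≡ 262 · 42 · 207 · 368 ≡ 38 (mod 751).

38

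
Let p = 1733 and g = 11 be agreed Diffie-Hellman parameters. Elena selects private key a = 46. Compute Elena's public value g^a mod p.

Public value = 11^46 mod 1733.
11^1 ≡ 11 (mod 1733)
11^2 = (11^1)^2 ≡ 11^2 = 121 ≡ 121 (mod 1733)
11^4 = (11^2)^2 ≡ 121^2 = 14641 ≡ 777 (mod 1733)
11^8 = (11^4)^2 ≡ 777^2 = 603729 ≡ 645 (mod 1733)
11^16 = (11^8)^2 ≡ 645^2 = 416025 ≡ 105 (mod 1733)
11^32 = (11^16)^2 ≡ 105^2 = 11025 ≡ 627 (mod 1733)
11^46 = 11^32 · 11^8 · 11^4 · 11^2 ≡ 627 · 645 · 777 · 121 ≡ 229 (mod 1733).

229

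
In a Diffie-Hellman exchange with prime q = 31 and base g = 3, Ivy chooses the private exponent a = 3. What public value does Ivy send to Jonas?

27

Public value = 3^3 mod 31.
3^1 ≡ 3 (mod 31)
3^2 = (3^1)^2 ≡ 3^2 = 9 ≡ 9 (mod 31)
3^3 = 3^2 · 3^1 ≡ 9 · 3 ≡ 27 (mod 31).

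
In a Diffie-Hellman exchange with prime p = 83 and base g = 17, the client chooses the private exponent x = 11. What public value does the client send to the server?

81

Public value = 17^11 mod 83.
17^1 ≡ 17 (mod 83)
17^2 = (17^1)^2 ≡ 17^2 = 289 ≡ 40 (mod 83)
17^4 = (17^2)^2 ≡ 40^2 = 1600 ≡ 23 (mod 83)
17^8 = (17^4)^2 ≡ 23^2 = 529 ≡ 31 (mod 83)
17^11 = 17^8 · 17^2 · 17^1 ≡ 31 · 40 · 17 ≡ 81 (mod 83).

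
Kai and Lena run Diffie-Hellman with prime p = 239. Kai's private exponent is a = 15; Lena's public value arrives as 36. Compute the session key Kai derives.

71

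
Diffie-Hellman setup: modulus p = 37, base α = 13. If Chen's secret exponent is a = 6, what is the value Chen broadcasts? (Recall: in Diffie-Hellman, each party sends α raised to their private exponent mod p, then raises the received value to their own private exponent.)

Public value = 13^6 mod 37.
13^1 ≡ 13 (mod 37)
13^2 = (13^1)^2 ≡ 13^2 = 169 ≡ 21 (mod 37)
13^4 = (13^2)^2 ≡ 21^2 = 441 ≡ 34 (mod 37)
13^6 = 13^4 · 13^2 ≡ 34 · 21 ≡ 11 (mod 37).

11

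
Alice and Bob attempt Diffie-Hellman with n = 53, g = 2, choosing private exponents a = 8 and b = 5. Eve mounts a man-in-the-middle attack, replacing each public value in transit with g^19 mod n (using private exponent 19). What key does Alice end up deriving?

10

Alice receives Eve's public value M = 2^19 mod 53 instead of the honest one.
2^1 ≡ 2 (mod 53)
2^2 = (2^1)^2 ≡ 2^2 = 4 ≡ 4 (mod 53)
2^4 = (2^2)^2 ≡ 4^2 = 16 ≡ 16 (mod 53)
2^8 = (2^4)^2 ≡ 16^2 = 256 ≡ 44 (mod 53)
2^16 = (2^8)^2 ≡ 44^2 = 1936 ≡ 28 (mod 53)
2^19 = 2^16 · 2^2 · 2^1 ≡ 28 · 4 · 2 ≡ 12 (mod 53).
So M = 12. Alice computes K = M^8 mod 53.
12^1 ≡ 12 (mod 53)
12^2 = (12^1)^2 ≡ 12^2 = 144 ≡ 38 (mod 53)
12^4 = (12^2)^2 ≡ 38^2 = 1444 ≡ 13 (mod 53)
12^8 = (12^4)^2 ≡ 13^2 = 169 ≡ 10 (mod 53)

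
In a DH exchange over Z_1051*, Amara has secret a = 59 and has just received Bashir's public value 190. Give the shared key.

500

Shared key K = 190^59 mod 1051.
190^1 ≡ 190 (mod 1051)
190^2 = (190^1)^2 ≡ 190^2 = 36100 ≡ 366 (mod 1051)
190^4 = (190^2)^2 ≡ 366^2 = 133956 ≡ 479 (mod 1051)
190^8 = (190^4)^2 ≡ 479^2 = 229441 ≡ 323 (mod 1051)
190^16 = (190^8)^2 ≡ 323^2 = 104329 ≡ 280 (mod 1051)
190^32 = (190^16)^2 ≡ 280^2 = 78400 ≡ 626 (mod 1051)
190^59 = 190^32 · 190^16 · 190^8 · 190^2 · 190^1 ≡ 626 · 280 · 323 · 366 · 190 ≡ 500 (mod 1051).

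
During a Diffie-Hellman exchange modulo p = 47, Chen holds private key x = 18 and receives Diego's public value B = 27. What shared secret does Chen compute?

28

Shared key K = 27^18 mod 47.
27^1 ≡ 27 (mod 47)
27^2 = (27^1)^2 ≡ 27^2 = 729 ≡ 24 (mod 47)
27^4 = (27^2)^2 ≡ 24^2 = 576 ≡ 12 (mod 47)
27^8 = (27^4)^2 ≡ 12^2 = 144 ≡ 3 (mod 47)
27^16 = (27^8)^2 ≡ 3^2 = 9 ≡ 9 (mod 47)
27^18 = 27^16 · 27^2 ≡ 9 · 24 ≡ 28 (mod 47).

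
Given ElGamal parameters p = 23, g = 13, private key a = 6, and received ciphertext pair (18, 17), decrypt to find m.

5

Shared mask s = c₁^a mod p = 18^6 mod 23.
18^1 ≡ 18 (mod 23)
18^2 = (18^1)^2 ≡ 18^2 = 324 ≡ 2 (mod 23)
18^4 = (18^2)^2 ≡ 2^2 = 4 ≡ 4 (mod 23)
18^6 = 18^4 · 18^2 ≡ 4 · 2 ≡ 8 (mod 23).
So s = 8; s⁻¹ ≡ 3 (mod 23).
m = c₂ · s⁻¹ mod 23 = 17 · 3 mod 23 = 5.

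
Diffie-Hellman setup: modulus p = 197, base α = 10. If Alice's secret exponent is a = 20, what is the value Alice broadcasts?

Public value = 10^20 (mod 197).
10^1 ≡ 10 (mod 197)
10^2 = (10^1)^2 ≡ 10^2 = 100 ≡ 100 (mod 197)
10^4 = (10^2)^2 ≡ 100^2 = 10000 ≡ 150 (mod 197)
10^8 = (10^4)^2 ≡ 150^2 = 22500 ≡ 42 (mod 197)
10^16 = (10^8)^2 ≡ 42^2 = 1764 ≡ 188 (mod 197)
10^20 = 10^16 · 10^4 ≡ 188 · 150 ≡ 29 (mod 197).

29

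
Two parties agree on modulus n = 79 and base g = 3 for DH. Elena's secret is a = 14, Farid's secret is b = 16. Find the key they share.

Farid sends B = g^b mod n = 3^16 mod 79.
3^1 ≡ 3 (mod 79)
3^2 = (3^1)^2 ≡ 3^2 = 9 ≡ 9 (mod 79)
3^4 = (3^2)^2 ≡ 9^2 = 81 ≡ 2 (mod 79)
3^8 = (3^4)^2 ≡ 2^2 = 4 ≡ 4 (mod 79)
3^16 = (3^8)^2 ≡ 4^2 = 16 ≡ 16 (mod 79)
So B = 16. Elena then computes K = B^a mod n = 16^14 mod 79.
16^1 ≡ 16 (mod 79)
16^2 = (16^1)^2 ≡ 16^2 = 256 ≡ 19 (mod 79)
16^4 = (16^2)^2 ≡ 19^2 = 361 ≡ 45 (mod 79)
16^8 = (16^4)^2 ≡ 45^2 = 2025 ≡ 50 (mod 79)
16^14 = 16^8 · 16^4 · 16^2 ≡ 50 · 45 · 19 ≡ 11 (mod 79).

11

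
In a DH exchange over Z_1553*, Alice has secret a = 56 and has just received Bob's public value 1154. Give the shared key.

Shared key K = 1154^56 mod 1553.
1154^1 ≡ 1154 (mod 1553)
1154^2 = (1154^1)^2 ≡ 1154^2 = 1331716 ≡ 795 (mod 1553)
1154^4 = (1154^2)^2 ≡ 795^2 = 632025 ≡ 1507 (mod 1553)
1154^8 = (1154^4)^2 ≡ 1507^2 = 2271049 ≡ 563 (mod 1553)
1154^16 = (1154^8)^2 ≡ 563^2 = 316969 ≡ 157 (mod 1553)
1154^32 = (1154^16)^2 ≡ 157^2 = 24649 ≡ 1354 (mod 1553)
1154^56 = 1154^32 · 1154^16 · 1154^8 ≡ 1354 · 157 · 563 ≡ 1022 (mod 1553).

1022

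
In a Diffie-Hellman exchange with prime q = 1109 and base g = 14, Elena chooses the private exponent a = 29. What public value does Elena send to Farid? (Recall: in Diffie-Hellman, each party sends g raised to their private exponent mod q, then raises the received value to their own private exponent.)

Public value = 14^29 (mod 1109).
14^1 ≡ 14 (mod 1109)
14^2 = (14^1)^2 ≡ 14^2 = 196 ≡ 196 (mod 1109)
14^4 = (14^2)^2 ≡ 196^2 = 38416 ≡ 710 (mod 1109)
14^8 = (14^4)^2 ≡ 710^2 = 504100 ≡ 614 (mod 1109)
14^16 = (14^8)^2 ≡ 614^2 = 376996 ≡ 1045 (mod 1109)
14^29 = 14^16 · 14^8 · 14^4 · 14^1 ≡ 1045 · 614 · 710 · 14 ≡ 868 (mod 1109).

868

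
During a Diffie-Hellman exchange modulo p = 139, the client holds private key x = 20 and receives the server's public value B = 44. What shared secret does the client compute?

6

Shared key K = 44^20 mod 139.
44^1 ≡ 44 (mod 139)
44^2 = (44^1)^2 ≡ 44^2 = 1936 ≡ 129 (mod 139)
44^4 = (44^2)^2 ≡ 129^2 = 16641 ≡ 100 (mod 139)
44^8 = (44^4)^2 ≡ 100^2 = 10000 ≡ 131 (mod 139)
44^16 = (44^8)^2 ≡ 131^2 = 17161 ≡ 64 (mod 139)
44^20 = 44^16 · 44^4 ≡ 64 · 100 ≡ 6 (mod 139).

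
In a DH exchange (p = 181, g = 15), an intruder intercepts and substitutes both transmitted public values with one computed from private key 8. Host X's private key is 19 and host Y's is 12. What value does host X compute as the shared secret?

16

Host X receives an intruder's public value M = 15^8 mod 181 instead of the honest one.
15^1 ≡ 15 (mod 181)
15^2 = (15^1)^2 ≡ 15^2 = 225 ≡ 44 (mod 181)
15^4 = (15^2)^2 ≡ 44^2 = 1936 ≡ 126 (mod 181)
15^8 = (15^4)^2 ≡ 126^2 = 15876 ≡ 129 (mod 181)
So M = 129. Host X computes K = M^19 mod 181.
129^1 ≡ 129 (mod 181)
129^2 = (129^1)^2 ≡ 129^2 = 16641 ≡ 170 (mod 181)
129^4 = (129^2)^2 ≡ 170^2 = 28900 ≡ 121 (mod 181)
129^8 = (129^4)^2 ≡ 121^2 = 14641 ≡ 161 (mod 181)
129^16 = (129^8)^2 ≡ 161^2 = 25921 ≡ 38 (mod 181)
129^19 = 129^16 · 129^2 · 129^1 ≡ 38 · 170 · 129 ≡ 16 (mod 181).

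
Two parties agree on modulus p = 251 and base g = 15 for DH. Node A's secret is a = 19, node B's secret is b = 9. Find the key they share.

Node A sends A = g^a mod p = 15^19 mod 251.
15^1 ≡ 15 (mod 251)
15^2 = (15^1)^2 ≡ 15^2 = 225 ≡ 225 (mod 251)
15^4 = (15^2)^2 ≡ 225^2 = 50625 ≡ 174 (mod 251)
15^8 = (15^4)^2 ≡ 174^2 = 30276 ≡ 156 (mod 251)
15^16 = (15^8)^2 ≡ 156^2 = 24336 ≡ 240 (mod 251)
15^19 = 15^16 · 15^2 · 15^1 ≡ 240 · 225 · 15 ≡ 23 (mod 251).
So A = 23. Node B then computes K = A^b mod p = 23^9 mod 251.
23^1 ≡ 23 (mod 251)
23^2 = (23^1)^2 ≡ 23^2 = 529 ≡ 27 (mod 251)
23^4 = (23^2)^2 ≡ 27^2 = 729 ≡ 227 (mod 251)
23^8 = (23^4)^2 ≡ 227^2 = 51529 ≡ 74 (mod 251)
23^9 = 23^8 · 23^1 ≡ 74 · 23 ≡ 196 (mod 251).

196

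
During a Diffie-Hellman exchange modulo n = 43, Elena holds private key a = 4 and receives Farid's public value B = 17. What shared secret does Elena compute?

Shared key K = 17^4 mod 43.
17^1 ≡ 17 (mod 43)
17^2 = (17^1)^2 ≡ 17^2 = 289 ≡ 31 (mod 43)
17^4 = (17^2)^2 ≡ 31^2 = 961 ≡ 15 (mod 43)

15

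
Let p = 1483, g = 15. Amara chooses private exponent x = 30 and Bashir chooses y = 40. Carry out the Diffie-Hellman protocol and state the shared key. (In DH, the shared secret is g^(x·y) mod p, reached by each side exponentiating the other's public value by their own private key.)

Bashir sends B = g^y mod p = 15^40 mod 1483.
15^1 ≡ 15 (mod 1483)
15^2 = (15^1)^2 ≡ 15^2 = 225 ≡ 225 (mod 1483)
15^4 = (15^2)^2 ≡ 225^2 = 50625 ≡ 203 (mod 1483)
15^8 = (15^4)^2 ≡ 203^2 = 41209 ≡ 1168 (mod 1483)
15^16 = (15^8)^2 ≡ 1168^2 = 1364224 ≡ 1347 (mod 1483)
15^32 = (15^16)^2 ≡ 1347^2 = 1814409 ≡ 700 (mod 1483)
15^40 = 15^32 · 15^8 ≡ 700 · 1168 ≡ 467 (mod 1483).
So B = 467. Amara then computes K = B^x mod p = 467^30 mod 1483.
467^1 ≡ 467 (mod 1483)
467^2 = (467^1)^2 ≡ 467^2 = 218089 ≡ 88 (mod 1483)
467^4 = (467^2)^2 ≡ 88^2 = 7744 ≡ 329 (mod 1483)
467^8 = (467^4)^2 ≡ 329^2 = 108241 ≡ 1465 (mod 1483)
467^16 = (467^8)^2 ≡ 1465^2 = 2146225 ≡ 324 (mod 1483)
467^30 = 467^16 · 467^8 · 467^4 · 467^2 ≡ 324 · 1465 · 329 · 88 ≡ 384 (mod 1483).

384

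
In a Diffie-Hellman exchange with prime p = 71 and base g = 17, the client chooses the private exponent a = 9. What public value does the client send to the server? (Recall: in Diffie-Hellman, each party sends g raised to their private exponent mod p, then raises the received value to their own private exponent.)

Public value = 17^9 mod 71.
17^1 ≡ 17 (mod 71)
17^2 = (17^1)^2 ≡ 17^2 = 289 ≡ 5 (mod 71)
17^4 = (17^2)^2 ≡ 5^2 = 25 ≡ 25 (mod 71)
17^8 = (17^4)^2 ≡ 25^2 = 625 ≡ 57 (mod 71)
17^9 = 17^8 · 17^1 ≡ 57 · 17 ≡ 46 (mod 71).

46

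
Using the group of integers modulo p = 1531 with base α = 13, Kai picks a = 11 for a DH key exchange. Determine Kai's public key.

1181

Public value = 13^11 mod 1531.
13^1 ≡ 13 (mod 1531)
13^2 = (13^1)^2 ≡ 13^2 = 169 ≡ 169 (mod 1531)
13^4 = (13^2)^2 ≡ 169^2 = 28561 ≡ 1003 (mod 1531)
13^8 = (13^4)^2 ≡ 1003^2 = 1006009 ≡ 142 (mod 1531)
13^11 = 13^8 · 13^2 · 13^1 ≡ 142 · 169 · 13 ≡ 1181 (mod 1531).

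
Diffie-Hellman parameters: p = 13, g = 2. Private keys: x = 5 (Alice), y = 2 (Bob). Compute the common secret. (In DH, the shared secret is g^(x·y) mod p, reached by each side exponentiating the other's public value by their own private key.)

10

Bob sends B = g^y mod p = 2^2 mod 13.
2^1 ≡ 2 (mod 13)
2^2 = (2^1)^2 ≡ 2^2 = 4 ≡ 4 (mod 13)
So B = 4. Alice then computes K = B^x mod p = 4^5 mod 13.
4^1 ≡ 4 (mod 13)
4^2 = (4^1)^2 ≡ 4^2 = 16 ≡ 3 (mod 13)
4^4 = (4^2)^2 ≡ 3^2 = 9 ≡ 9 (mod 13)
4^5 = 4^4 · 4^1 ≡ 9 · 4 ≡ 10 (mod 13).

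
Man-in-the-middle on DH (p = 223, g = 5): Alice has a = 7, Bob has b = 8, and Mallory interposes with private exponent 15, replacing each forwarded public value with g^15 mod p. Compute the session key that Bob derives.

Bob receives Mallory's public value M = 5^15 mod 223 instead of the honest one.
5^1 ≡ 5 (mod 223)
5^2 = (5^1)^2 ≡ 5^2 = 25 ≡ 25 (mod 223)
5^4 = (5^2)^2 ≡ 25^2 = 625 ≡ 179 (mod 223)
5^8 = (5^4)^2 ≡ 179^2 = 32041 ≡ 152 (mod 223)
5^15 = 5^8 · 5^4 · 5^2 · 5^1 ≡ 152 · 179 · 25 · 5 ≡ 27 (mod 223).
So M = 27. Bob computes K = M^8 mod 223.
27^1 ≡ 27 (mod 223)
27^2 = (27^1)^2 ≡ 27^2 = 729 ≡ 60 (mod 223)
27^4 = (27^2)^2 ≡ 60^2 = 3600 ≡ 32 (mod 223)
27^8 = (27^4)^2 ≡ 32^2 = 1024 ≡ 132 (mod 223)

132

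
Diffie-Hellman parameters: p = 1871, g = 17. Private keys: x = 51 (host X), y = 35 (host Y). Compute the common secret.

1424

Host X sends A = g^x mod p = 17^51 mod 1871.
17^1 ≡ 17 (mod 1871)
17^2 = (17^1)^2 ≡ 17^2 = 289 ≡ 289 (mod 1871)
17^4 = (17^2)^2 ≡ 289^2 = 83521 ≡ 1197 (mod 1871)
17^8 = (17^4)^2 ≡ 1197^2 = 1432809 ≡ 1494 (mod 1871)
17^16 = (17^8)^2 ≡ 1494^2 = 2232036 ≡ 1804 (mod 1871)
17^32 = (17^16)^2 ≡ 1804^2 = 3254416 ≡ 747 (mod 1871)
17^51 = 17^32 · 17^16 · 17^2 · 17^1 ≡ 747 · 1804 · 289 · 17 ≡ 1696 (mod 1871).
So A = 1696. Host Y then computes K = A^y mod p = 1696^35 mod 1871.
1696^1 ≡ 1696 (mod 1871)
1696^2 = (1696^1)^2 ≡ 1696^2 = 2876416 ≡ 689 (mod 1871)
1696^4 = (1696^2)^2 ≡ 689^2 = 474721 ≡ 1358 (mod 1871)
1696^8 = (1696^4)^2 ≡ 1358^2 = 1844164 ≡ 1229 (mod 1871)
1696^16 = (1696^8)^2 ≡ 1229^2 = 1510441 ≡ 544 (mod 1871)
1696^32 = (1696^16)^2 ≡ 544^2 = 295936 ≡ 318 (mod 1871)
1696^35 = 1696^32 · 1696^2 · 1696^1 ≡ 318 · 689 · 1696 ≡ 1424 (mod 1871).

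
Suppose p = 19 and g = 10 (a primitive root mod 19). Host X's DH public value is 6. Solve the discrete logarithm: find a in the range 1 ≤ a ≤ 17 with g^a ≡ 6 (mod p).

4

Try successive powers of 10 modulo 19:
10^1 ≡ 10
10^2 ≡ 5
10^3 ≡ 12
10^4 ≡ 6
Found: a = 4.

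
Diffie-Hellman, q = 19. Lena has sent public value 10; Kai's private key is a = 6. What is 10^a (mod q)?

11

Shared key K = 10^6 mod 19.
10^1 ≡ 10 (mod 19)
10^2 = (10^1)^2 ≡ 10^2 = 100 ≡ 5 (mod 19)
10^4 = (10^2)^2 ≡ 5^2 = 25 ≡ 6 (mod 19)
10^6 = 10^4 · 10^2 ≡ 6 · 5 ≡ 11 (mod 19).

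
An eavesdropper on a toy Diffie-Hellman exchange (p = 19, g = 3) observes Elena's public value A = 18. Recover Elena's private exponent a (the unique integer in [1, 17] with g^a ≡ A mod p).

Try successive powers of 3 modulo 19:
3^1 ≡ 3
3^2 ≡ 9
3^3 ≡ 8
3^4 ≡ 5
3^5 ≡ 15
3^6 ≡ 7
3^7 ≡ 2
3^8 ≡ 6
3^9 ≡ 18
Found: a = 9.

9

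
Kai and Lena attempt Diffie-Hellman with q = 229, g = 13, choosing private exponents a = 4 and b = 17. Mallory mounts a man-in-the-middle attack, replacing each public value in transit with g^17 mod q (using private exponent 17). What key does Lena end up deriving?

Lena receives Mallory's public value M = 13^17 mod 229 instead of the honest one.
13^1 ≡ 13 (mod 229)
13^2 = (13^1)^2 ≡ 13^2 = 169 ≡ 169 (mod 229)
13^4 = (13^2)^2 ≡ 169^2 = 28561 ≡ 165 (mod 229)
13^8 = (13^4)^2 ≡ 165^2 = 27225 ≡ 203 (mod 229)
13^16 = (13^8)^2 ≡ 203^2 = 41209 ≡ 218 (mod 229)
13^17 = 13^16 · 13^1 ≡ 218 · 13 ≡ 86 (mod 229).
So M = 86. Lena computes K = M^17 mod 229.
86^1 ≡ 86 (mod 229)
86^2 = (86^1)^2 ≡ 86^2 = 7396 ≡ 68 (mod 229)
86^4 = (86^2)^2 ≡ 68^2 = 4624 ≡ 44 (mod 229)
86^8 = (86^4)^2 ≡ 44^2 = 1936 ≡ 104 (mod 229)
86^16 = (86^8)^2 ≡ 104^2 = 10816 ≡ 53 (mod 229)
86^17 = 86^16 · 86^1 ≡ 53 · 86 ≡ 207 (mod 229).

207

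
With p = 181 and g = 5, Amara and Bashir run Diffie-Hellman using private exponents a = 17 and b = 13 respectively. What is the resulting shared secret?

117

Bashir sends B = g^b mod p = 5^13 mod 181.
5^1 ≡ 5 (mod 181)
5^2 = (5^1)^2 ≡ 5^2 = 25 ≡ 25 (mod 181)
5^4 = (5^2)^2 ≡ 25^2 = 625 ≡ 82 (mod 181)
5^8 = (5^4)^2 ≡ 82^2 = 6724 ≡ 27 (mod 181)
5^13 = 5^8 · 5^4 · 5^1 ≡ 27 · 82 · 5 ≡ 29 (mod 181).
So B = 29. Amara then computes K = B^a mod p = 29^17 mod 181.
29^1 ≡ 29 (mod 181)
29^2 = (29^1)^2 ≡ 29^2 = 841 ≡ 117 (mod 181)
29^4 = (29^2)^2 ≡ 117^2 = 13689 ≡ 114 (mod 181)
29^8 = (29^4)^2 ≡ 114^2 = 12996 ≡ 145 (mod 181)
29^16 = (29^8)^2 ≡ 145^2 = 21025 ≡ 29 (mod 181)
29^17 = 29^16 · 29^1 ≡ 29 · 29 ≡ 117 (mod 181).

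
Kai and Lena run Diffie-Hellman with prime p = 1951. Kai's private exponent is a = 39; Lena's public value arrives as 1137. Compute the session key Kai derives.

Shared key K = 1137^39 mod 1951.
1137^1 ≡ 1137 (mod 1951)
1137^2 = (1137^1)^2 ≡ 1137^2 = 1292769 ≡ 1207 (mod 1951)
1137^4 = (1137^2)^2 ≡ 1207^2 = 1456849 ≡ 1403 (mod 1951)
1137^8 = (1137^4)^2 ≡ 1403^2 = 1968409 ≡ 1801 (mod 1951)
1137^16 = (1137^8)^2 ≡ 1801^2 = 3243601 ≡ 1039 (mod 1951)
1137^32 = (1137^16)^2 ≡ 1039^2 = 1079521 ≡ 618 (mod 1951)
1137^39 = 1137^32 · 1137^4 · 1137^2 · 1137^1 ≡ 618 · 1403 · 1207 · 1137 ≡ 1226 (mod 1951).

1226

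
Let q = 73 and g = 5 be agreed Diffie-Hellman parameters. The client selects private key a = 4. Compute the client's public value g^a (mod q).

Public value = 5^4 (mod 73).
5^1 ≡ 5 (mod 73)
5^2 = (5^1)^2 ≡ 5^2 = 25 ≡ 25 (mod 73)
5^4 = (5^2)^2 ≡ 25^2 = 625 ≡ 41 (mod 73)

41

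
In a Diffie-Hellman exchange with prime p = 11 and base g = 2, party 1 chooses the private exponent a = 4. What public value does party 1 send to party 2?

Public value = 2^4 mod 11.
2^1 ≡ 2 (mod 11)
2^2 = (2^1)^2 ≡ 2^2 = 4 ≡ 4 (mod 11)
2^4 = (2^2)^2 ≡ 4^2 = 16 ≡ 5 (mod 11)

5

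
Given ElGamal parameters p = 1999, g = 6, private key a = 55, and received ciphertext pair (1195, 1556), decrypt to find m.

1694

Shared mask s = c₁^a mod p = 1195^55 mod 1999.
1195^1 ≡ 1195 (mod 1999)
1195^2 = (1195^1)^2 ≡ 1195^2 = 1428025 ≡ 739 (mod 1999)
1195^4 = (1195^2)^2 ≡ 739^2 = 546121 ≡ 394 (mod 1999)
1195^8 = (1195^4)^2 ≡ 394^2 = 155236 ≡ 1313 (mod 1999)
1195^16 = (1195^8)^2 ≡ 1313^2 = 1723969 ≡ 831 (mod 1999)
1195^32 = (1195^16)^2 ≡ 831^2 = 690561 ≡ 906 (mod 1999)
1195^55 = 1195^32 · 1195^16 · 1195^4 · 1195^2 · 1195^1 ≡ 906 · 831 · 394 · 739 · 1195 ≡ 1037 (mod 1999).
So s = 1037; s⁻¹ ≡ 1386 (mod 1999).
m = c₂ · s⁻¹ mod 1999 = 1556 · 1386 mod 1999 = 1694.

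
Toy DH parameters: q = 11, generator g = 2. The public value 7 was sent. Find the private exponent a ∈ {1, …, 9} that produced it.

7

Try successive powers of 2 modulo 11:
2^1 ≡ 2
2^2 ≡ 4
2^3 ≡ 8
2^4 ≡ 5
2^5 ≡ 10
2^6 ≡ 9
2^7 ≡ 7
Found: a = 7.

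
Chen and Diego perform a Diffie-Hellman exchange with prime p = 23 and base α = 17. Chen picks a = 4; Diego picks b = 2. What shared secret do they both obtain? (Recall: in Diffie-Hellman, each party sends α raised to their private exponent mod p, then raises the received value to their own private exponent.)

18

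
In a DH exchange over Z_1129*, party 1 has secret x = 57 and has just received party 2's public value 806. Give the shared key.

762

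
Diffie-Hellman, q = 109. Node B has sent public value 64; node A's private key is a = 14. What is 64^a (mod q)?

63

Shared key K = 64^14 mod 109.
64^1 ≡ 64 (mod 109)
64^2 = (64^1)^2 ≡ 64^2 = 4096 ≡ 63 (mod 109)
64^4 = (64^2)^2 ≡ 63^2 = 3969 ≡ 45 (mod 109)
64^8 = (64^4)^2 ≡ 45^2 = 2025 ≡ 63 (mod 109)
64^14 = 64^8 · 64^4 · 64^2 ≡ 63 · 45 · 63 ≡ 63 (mod 109).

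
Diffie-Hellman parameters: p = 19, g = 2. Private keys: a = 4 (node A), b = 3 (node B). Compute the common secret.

Node B sends B = g^b mod p = 2^3 mod 19.
2^1 ≡ 2 (mod 19)
2^2 = (2^1)^2 ≡ 2^2 = 4 ≡ 4 (mod 19)
2^3 = 2^2 · 2^1 ≡ 4 · 2 ≡ 8 (mod 19).
So B = 8. Node A then computes K = B^a mod p = 8^4 mod 19.
8^1 ≡ 8 (mod 19)
8^2 = (8^1)^2 ≡ 8^2 = 64 ≡ 7 (mod 19)
8^4 = (8^2)^2 ≡ 7^2 = 49 ≡ 11 (mod 19)

11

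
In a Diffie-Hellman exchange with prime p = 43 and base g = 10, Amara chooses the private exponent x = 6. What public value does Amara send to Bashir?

35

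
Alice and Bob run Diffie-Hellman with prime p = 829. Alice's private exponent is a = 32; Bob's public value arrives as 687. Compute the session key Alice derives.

Shared key K = 687^32 mod 829.
687^1 ≡ 687 (mod 829)
687^2 = (687^1)^2 ≡ 687^2 = 471969 ≡ 268 (mod 829)
687^4 = (687^2)^2 ≡ 268^2 = 71824 ≡ 530 (mod 829)
687^8 = (687^4)^2 ≡ 530^2 = 280900 ≡ 698 (mod 829)
687^16 = (687^8)^2 ≡ 698^2 = 487204 ≡ 581 (mod 829)
687^32 = (687^16)^2 ≡ 581^2 = 337561 ≡ 158 (mod 829)

158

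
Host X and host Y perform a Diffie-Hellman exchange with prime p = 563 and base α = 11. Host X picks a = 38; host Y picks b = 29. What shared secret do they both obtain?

Host Y sends B = α^b mod p = 11^29 mod 563.
11^1 ≡ 11 (mod 563)
11^2 = (11^1)^2 ≡ 11^2 = 121 ≡ 121 (mod 563)
11^4 = (11^2)^2 ≡ 121^2 = 14641 ≡ 3 (mod 563)
11^8 = (11^4)^2 ≡ 3^2 = 9 ≡ 9 (mod 563)
11^16 = (11^8)^2 ≡ 9^2 = 81 ≡ 81 (mod 563)
11^29 = 11^16 · 11^8 · 11^4 · 11^1 ≡ 81 · 9 · 3 · 11 ≡ 411 (mod 563).
So B = 411. Host X then computes K = B^a mod p = 411^38 mod 563.
411^1 ≡ 411 (mod 563)
411^2 = (411^1)^2 ≡ 411^2 = 168921 ≡ 21 (mod 563)
411^4 = (411^2)^2 ≡ 21^2 = 441 ≡ 441 (mod 563)
411^8 = (411^4)^2 ≡ 441^2 = 194481 ≡ 246 (mod 563)
411^16 = (411^8)^2 ≡ 246^2 = 60516 ≡ 275 (mod 563)
411^32 = (411^16)^2 ≡ 275^2 = 75625 ≡ 183 (mod 563)
411^38 = 411^32 · 411^4 · 411^2 ≡ 183 · 441 · 21 ≡ 133 (mod 563).

133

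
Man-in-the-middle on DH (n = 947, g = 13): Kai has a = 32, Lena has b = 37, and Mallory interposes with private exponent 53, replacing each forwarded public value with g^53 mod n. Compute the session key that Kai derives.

212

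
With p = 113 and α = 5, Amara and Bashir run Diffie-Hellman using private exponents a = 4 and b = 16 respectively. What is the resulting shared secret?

16

Amara sends A = α^a mod p = 5^4 mod 113.
5^1 ≡ 5 (mod 113)
5^2 = (5^1)^2 ≡ 5^2 = 25 ≡ 25 (mod 113)
5^4 = (5^2)^2 ≡ 25^2 = 625 ≡ 60 (mod 113)
So A = 60. Bashir then computes K = A^b mod p = 60^16 mod 113.
60^1 ≡ 60 (mod 113)
60^2 = (60^1)^2 ≡ 60^2 = 3600 ≡ 97 (mod 113)
60^4 = (60^2)^2 ≡ 97^2 = 9409 ≡ 30 (mod 113)
60^8 = (60^4)^2 ≡ 30^2 = 900 ≡ 109 (mod 113)
60^16 = (60^8)^2 ≡ 109^2 = 11881 ≡ 16 (mod 113)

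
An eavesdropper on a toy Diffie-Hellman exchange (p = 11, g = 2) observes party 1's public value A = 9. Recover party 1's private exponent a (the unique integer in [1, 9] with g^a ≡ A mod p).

Try successive powers of 2 modulo 11:
2^1 ≡ 2
2^2 ≡ 4
2^3 ≡ 8
2^4 ≡ 5
2^5 ≡ 10
2^6 ≡ 9
Found: a = 6.

6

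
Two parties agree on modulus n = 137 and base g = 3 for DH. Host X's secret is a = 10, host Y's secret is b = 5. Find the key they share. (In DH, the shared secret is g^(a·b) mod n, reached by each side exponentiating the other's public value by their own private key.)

32

Host Y sends B = g^b mod n = 3^5 mod 137.
3^1 ≡ 3 (mod 137)
3^2 = (3^1)^2 ≡ 3^2 = 9 ≡ 9 (mod 137)
3^4 = (3^2)^2 ≡ 9^2 = 81 ≡ 81 (mod 137)
3^5 = 3^4 · 3^1 ≡ 81 · 3 ≡ 106 (mod 137).
So B = 106. Host X then computes K = B^a mod n = 106^10 mod 137.
106^1 ≡ 106 (mod 137)
106^2 = (106^1)^2 ≡ 106^2 = 11236 ≡ 2 (mod 137)
106^4 = (106^2)^2 ≡ 2^2 = 4 ≡ 4 (mod 137)
106^8 = (106^4)^2 ≡ 4^2 = 16 ≡ 16 (mod 137)
106^10 = 106^8 · 106^2 ≡ 16 · 2 ≡ 32 (mod 137).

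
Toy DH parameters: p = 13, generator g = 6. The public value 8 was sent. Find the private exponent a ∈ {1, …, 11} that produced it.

3

Try successive powers of 6 modulo 13:
6^1 ≡ 6
6^2 ≡ 10
6^3 ≡ 8
Found: a = 3.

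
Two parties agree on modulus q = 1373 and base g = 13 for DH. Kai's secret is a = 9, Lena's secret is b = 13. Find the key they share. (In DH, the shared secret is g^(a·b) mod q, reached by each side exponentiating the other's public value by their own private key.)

1199

Kai sends A = g^a mod q = 13^9 mod 1373.
13^1 ≡ 13 (mod 1373)
13^2 = (13^1)^2 ≡ 13^2 = 169 ≡ 169 (mod 1373)
13^4 = (13^2)^2 ≡ 169^2 = 28561 ≡ 1101 (mod 1373)
13^8 = (13^4)^2 ≡ 1101^2 = 1212201 ≡ 1215 (mod 1373)
13^9 = 13^8 · 13^1 ≡ 1215 · 13 ≡ 692 (mod 1373).
So A = 692. Lena then computes K = A^b mod q = 692^13 mod 1373.
692^1 ≡ 692 (mod 1373)
692^2 = (692^1)^2 ≡ 692^2 = 478864 ≡ 1060 (mod 1373)
692^4 = (692^2)^2 ≡ 1060^2 = 1123600 ≡ 486 (mod 1373)
692^8 = (692^4)^2 ≡ 486^2 = 236196 ≡ 40 (mod 1373)
692^13 = 692^8 · 692^4 · 692^1 ≡ 40 · 486 · 692 ≡ 1199 (mod 1373).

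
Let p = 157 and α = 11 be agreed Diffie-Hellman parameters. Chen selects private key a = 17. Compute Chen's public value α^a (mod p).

9

Public value = 11^17 (mod 157).
11^1 ≡ 11 (mod 157)
11^2 = (11^1)^2 ≡ 11^2 = 121 ≡ 121 (mod 157)
11^4 = (11^2)^2 ≡ 121^2 = 14641 ≡ 40 (mod 157)
11^8 = (11^4)^2 ≡ 40^2 = 1600 ≡ 30 (mod 157)
11^16 = (11^8)^2 ≡ 30^2 = 900 ≡ 115 (mod 157)
11^17 = 11^16 · 11^1 ≡ 115 · 11 ≡ 9 (mod 157).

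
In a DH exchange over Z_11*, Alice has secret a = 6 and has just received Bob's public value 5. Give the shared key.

5

Shared key K = 5^6 mod 11.
5^1 ≡ 5 (mod 11)
5^2 = (5^1)^2 ≡ 5^2 = 25 ≡ 3 (mod 11)
5^4 = (5^2)^2 ≡ 3^2 = 9 ≡ 9 (mod 11)
5^6 = 5^4 · 5^2 ≡ 9 · 3 ≡ 5 (mod 11).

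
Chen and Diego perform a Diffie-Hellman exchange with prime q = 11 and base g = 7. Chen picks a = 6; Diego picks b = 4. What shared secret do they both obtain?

3

Diego sends B = g^b mod q = 7^4 mod 11.
7^1 ≡ 7 (mod 11)
7^2 = (7^1)^2 ≡ 7^2 = 49 ≡ 5 (mod 11)
7^4 = (7^2)^2 ≡ 5^2 = 25 ≡ 3 (mod 11)
So B = 3. Chen then computes K = B^a mod q = 3^6 mod 11.
3^1 ≡ 3 (mod 11)
3^2 = (3^1)^2 ≡ 3^2 = 9 ≡ 9 (mod 11)
3^4 = (3^2)^2 ≡ 9^2 = 81 ≡ 4 (mod 11)
3^6 = 3^4 · 3^2 ≡ 4 · 9 ≡ 3 (mod 11).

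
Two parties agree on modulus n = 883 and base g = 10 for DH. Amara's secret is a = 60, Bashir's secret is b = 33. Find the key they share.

830

Amara sends A = g^a mod n = 10^60 mod 883.
10^1 ≡ 10 (mod 883)
10^2 = (10^1)^2 ≡ 10^2 = 100 ≡ 100 (mod 883)
10^4 = (10^2)^2 ≡ 100^2 = 10000 ≡ 287 (mod 883)
10^8 = (10^4)^2 ≡ 287^2 = 82369 ≡ 250 (mod 883)
10^16 = (10^8)^2 ≡ 250^2 = 62500 ≡ 690 (mod 883)
10^32 = (10^16)^2 ≡ 690^2 = 476100 ≡ 163 (mod 883)
10^60 = 10^32 · 10^16 · 10^8 · 10^4 ≡ 163 · 690 · 250 · 287 ≡ 511 (mod 883).
So A = 511. Bashir then computes K = A^b mod n = 511^33 mod 883.
511^1 ≡ 511 (mod 883)
511^2 = (511^1)^2 ≡ 511^2 = 261121 ≡ 636 (mod 883)
511^4 = (511^2)^2 ≡ 636^2 = 404496 ≡ 82 (mod 883)
511^8 = (511^4)^2 ≡ 82^2 = 6724 ≡ 543 (mod 883)
511^16 = (511^8)^2 ≡ 543^2 = 294849 ≡ 810 (mod 883)
511^32 = (511^16)^2 ≡ 810^2 = 656100 ≡ 31 (mod 883)
511^33 = 511^32 · 511^1 ≡ 31 · 511 ≡ 830 (mod 883).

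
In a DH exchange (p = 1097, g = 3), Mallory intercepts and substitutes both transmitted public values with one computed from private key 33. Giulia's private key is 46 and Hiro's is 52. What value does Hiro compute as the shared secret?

513

Hiro receives Mallory's public value M = 3^33 mod 1097 instead of the honest one.
3^1 ≡ 3 (mod 1097)
3^2 = (3^1)^2 ≡ 3^2 = 9 ≡ 9 (mod 1097)
3^4 = (3^2)^2 ≡ 9^2 = 81 ≡ 81 (mod 1097)
3^8 = (3^4)^2 ≡ 81^2 = 6561 ≡ 1076 (mod 1097)
3^16 = (3^8)^2 ≡ 1076^2 = 1157776 ≡ 441 (mod 1097)
3^32 = (3^16)^2 ≡ 441^2 = 194481 ≡ 312 (mod 1097)
3^33 = 3^32 · 3^1 ≡ 312 · 3 ≡ 936 (mod 1097).
So M = 936. Hiro computes K = M^52 mod 1097.
936^1 ≡ 936 (mod 1097)
936^2 = (936^1)^2 ≡ 936^2 = 876096 ≡ 690 (mod 1097)
936^4 = (936^2)^2 ≡ 690^2 = 476100 ≡ 2 (mod 1097)
936^8 = (936^4)^2 ≡ 2^2 = 4 ≡ 4 (mod 1097)
936^16 = (936^8)^2 ≡ 4^2 = 16 ≡ 16 (mod 1097)
936^32 = (936^16)^2 ≡ 16^2 = 256 ≡ 256 (mod 1097)
936^52 = 936^32 · 936^16 · 936^4 ≡ 256 · 16 · 2 ≡ 513 (mod 1097).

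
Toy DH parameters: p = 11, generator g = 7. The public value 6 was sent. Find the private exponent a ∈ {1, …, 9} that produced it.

Try successive powers of 7 modulo 11:
7^1 ≡ 7
7^2 ≡ 5
7^3 ≡ 2
7^4 ≡ 3
7^5 ≡ 10
7^6 ≡ 4
7^7 ≡ 6
Found: a = 7.

7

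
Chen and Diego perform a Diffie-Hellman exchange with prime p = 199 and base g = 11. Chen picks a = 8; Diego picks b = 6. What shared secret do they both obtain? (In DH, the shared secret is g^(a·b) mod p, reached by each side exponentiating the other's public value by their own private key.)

114

Diego sends B = g^b mod p = 11^6 mod 199.
11^1 ≡ 11 (mod 199)
11^2 = (11^1)^2 ≡ 11^2 = 121 ≡ 121 (mod 199)
11^4 = (11^2)^2 ≡ 121^2 = 14641 ≡ 114 (mod 199)
11^6 = 11^4 · 11^2 ≡ 114 · 121 ≡ 63 (mod 199).
So B = 63. Chen then computes K = B^a mod p = 63^8 mod 199.
63^1 ≡ 63 (mod 199)
63^2 = (63^1)^2 ≡ 63^2 = 3969 ≡ 188 (mod 199)
63^4 = (63^2)^2 ≡ 188^2 = 35344 ≡ 121 (mod 199)
63^8 = (63^4)^2 ≡ 121^2 = 14641 ≡ 114 (mod 199)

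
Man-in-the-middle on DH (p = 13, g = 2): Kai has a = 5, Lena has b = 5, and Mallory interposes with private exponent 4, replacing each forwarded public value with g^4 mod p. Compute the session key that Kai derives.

9

Kai receives Mallory's public value M = 2^4 mod 13 instead of the honest one.
2^1 ≡ 2 (mod 13)
2^2 = (2^1)^2 ≡ 2^2 = 4 ≡ 4 (mod 13)
2^4 = (2^2)^2 ≡ 4^2 = 16 ≡ 3 (mod 13)
So M = 3. Kai computes K = M^5 mod 13.
3^1 ≡ 3 (mod 13)
3^2 = (3^1)^2 ≡ 3^2 = 9 ≡ 9 (mod 13)
3^4 = (3^2)^2 ≡ 9^2 = 81 ≡ 3 (mod 13)
3^5 = 3^4 · 3^1 ≡ 3 · 3 ≡ 9 (mod 13).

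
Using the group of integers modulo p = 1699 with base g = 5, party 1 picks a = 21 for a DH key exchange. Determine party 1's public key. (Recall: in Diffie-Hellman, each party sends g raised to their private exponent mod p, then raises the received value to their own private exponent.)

1096

Public value = 5^21 mod 1699.
5^1 ≡ 5 (mod 1699)
5^2 = (5^1)^2 ≡ 5^2 = 25 ≡ 25 (mod 1699)
5^4 = (5^2)^2 ≡ 25^2 = 625 ≡ 625 (mod 1699)
5^8 = (5^4)^2 ≡ 625^2 = 390625 ≡ 1554 (mod 1699)
5^16 = (5^8)^2 ≡ 1554^2 = 2414916 ≡ 637 (mod 1699)
5^21 = 5^16 · 5^4 · 5^1 ≡ 637 · 625 · 5 ≡ 1096 (mod 1699).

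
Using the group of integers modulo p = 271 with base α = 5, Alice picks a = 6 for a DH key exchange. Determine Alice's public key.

178

Public value = 5^6 (mod 271).
5^1 ≡ 5 (mod 271)
5^2 = (5^1)^2 ≡ 5^2 = 25 ≡ 25 (mod 271)
5^4 = (5^2)^2 ≡ 25^2 = 625 ≡ 83 (mod 271)
5^6 = 5^4 · 5^2 ≡ 83 · 25 ≡ 178 (mod 271).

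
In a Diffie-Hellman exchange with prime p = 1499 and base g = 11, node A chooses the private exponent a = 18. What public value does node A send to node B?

83

Public value = 11^18 mod 1499.
11^1 ≡ 11 (mod 1499)
11^2 = (11^1)^2 ≡ 11^2 = 121 ≡ 121 (mod 1499)
11^4 = (11^2)^2 ≡ 121^2 = 14641 ≡ 1150 (mod 1499)
11^8 = (11^4)^2 ≡ 1150^2 = 1322500 ≡ 382 (mod 1499)
11^16 = (11^8)^2 ≡ 382^2 = 145924 ≡ 521 (mod 1499)
11^18 = 11^16 · 11^2 ≡ 521 · 121 ≡ 83 (mod 1499).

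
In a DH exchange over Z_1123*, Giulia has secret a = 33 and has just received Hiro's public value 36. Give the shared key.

Shared key K = 36^33 mod 1123.
36^1 ≡ 36 (mod 1123)
36^2 = (36^1)^2 ≡ 36^2 = 1296 ≡ 173 (mod 1123)
36^4 = (36^2)^2 ≡ 173^2 = 29929 ≡ 731 (mod 1123)
36^8 = (36^4)^2 ≡ 731^2 = 534361 ≡ 936 (mod 1123)
36^16 = (36^8)^2 ≡ 936^2 = 876096 ≡ 156 (mod 1123)
36^32 = (36^16)^2 ≡ 156^2 = 24336 ≡ 753 (mod 1123)
36^33 = 36^32 · 36^1 ≡ 753 · 36 ≡ 156 (mod 1123).

156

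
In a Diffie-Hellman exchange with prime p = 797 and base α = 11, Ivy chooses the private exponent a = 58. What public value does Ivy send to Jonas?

Public value = 11^58 (mod 797).
11^1 ≡ 11 (mod 797)
11^2 = (11^1)^2 ≡ 11^2 = 121 ≡ 121 (mod 797)
11^4 = (11^2)^2 ≡ 121^2 = 14641 ≡ 295 (mod 797)
11^8 = (11^4)^2 ≡ 295^2 = 87025 ≡ 152 (mod 797)
11^16 = (11^8)^2 ≡ 152^2 = 23104 ≡ 788 (mod 797)
11^32 = (11^16)^2 ≡ 788^2 = 620944 ≡ 81 (mod 797)
11^58 = 11^32 · 11^16 · 11^8 · 11^2 ≡ 81 · 788 · 152 · 121 ≡ 163 (mod 797).

163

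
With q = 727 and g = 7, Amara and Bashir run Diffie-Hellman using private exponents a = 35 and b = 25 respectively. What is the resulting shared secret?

211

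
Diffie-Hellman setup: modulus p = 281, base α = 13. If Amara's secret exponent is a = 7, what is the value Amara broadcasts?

Public value = 13^7 (mod 281).
13^1 ≡ 13 (mod 281)
13^2 = (13^1)^2 ≡ 13^2 = 169 ≡ 169 (mod 281)
13^4 = (13^2)^2 ≡ 169^2 = 28561 ≡ 180 (mod 281)
13^7 = 13^4 · 13^2 · 13^1 ≡ 180 · 169 · 13 ≡ 93 (mod 281).

93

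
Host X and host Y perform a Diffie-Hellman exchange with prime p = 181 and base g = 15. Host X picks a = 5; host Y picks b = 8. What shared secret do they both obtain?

43

Host Y sends B = g^b mod p = 15^8 mod 181.
15^1 ≡ 15 (mod 181)
15^2 = (15^1)^2 ≡ 15^2 = 225 ≡ 44 (mod 181)
15^4 = (15^2)^2 ≡ 44^2 = 1936 ≡ 126 (mod 181)
15^8 = (15^4)^2 ≡ 126^2 = 15876 ≡ 129 (mod 181)
So B = 129. Host X then computes K = B^a mod p = 129^5 mod 181.
129^1 ≡ 129 (mod 181)
129^2 = (129^1)^2 ≡ 129^2 = 16641 ≡ 170 (mod 181)
129^4 = (129^2)^2 ≡ 170^2 = 28900 ≡ 121 (mod 181)
129^5 = 129^4 · 129^1 ≡ 121 · 129 ≡ 43 (mod 181).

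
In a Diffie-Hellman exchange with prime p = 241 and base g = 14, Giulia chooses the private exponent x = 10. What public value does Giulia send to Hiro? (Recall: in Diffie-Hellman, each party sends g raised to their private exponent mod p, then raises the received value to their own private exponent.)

32

Public value = 14^10 (mod 241).
14^1 ≡ 14 (mod 241)
14^2 = (14^1)^2 ≡ 14^2 = 196 ≡ 196 (mod 241)
14^4 = (14^2)^2 ≡ 196^2 = 38416 ≡ 97 (mod 241)
14^8 = (14^4)^2 ≡ 97^2 = 9409 ≡ 10 (mod 241)
14^10 = 14^8 · 14^2 ≡ 10 · 196 ≡ 32 (mod 241).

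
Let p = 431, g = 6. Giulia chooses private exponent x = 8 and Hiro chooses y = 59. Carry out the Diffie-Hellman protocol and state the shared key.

Hiro sends B = g^y mod p = 6^59 mod 431.
6^1 ≡ 6 (mod 431)
6^2 = (6^1)^2 ≡ 6^2 = 36 ≡ 36 (mod 431)
6^4 = (6^2)^2 ≡ 36^2 = 1296 ≡ 3 (mod 431)
6^8 = (6^4)^2 ≡ 3^2 = 9 ≡ 9 (mod 431)
6^16 = (6^8)^2 ≡ 9^2 = 81 ≡ 81 (mod 431)
6^32 = (6^16)^2 ≡ 81^2 = 6561 ≡ 96 (mod 431)
6^59 = 6^32 · 6^16 · 6^8 · 6^2 · 6^1 ≡ 96 · 81 · 9 · 36 · 6 ≡ 81 (mod 431).
So B = 81. Giulia then computes K = B^x mod p = 81^8 mod 431.
81^1 ≡ 81 (mod 431)
81^2 = (81^1)^2 ≡ 81^2 = 6561 ≡ 96 (mod 431)
81^4 = (81^2)^2 ≡ 96^2 = 9216 ≡ 165 (mod 431)
81^8 = (81^4)^2 ≡ 165^2 = 27225 ≡ 72 (mod 431)

72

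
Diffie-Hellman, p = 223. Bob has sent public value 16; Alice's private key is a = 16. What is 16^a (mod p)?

49

Shared key K = 16^16 mod 223.
16^1 ≡ 16 (mod 223)
16^2 = (16^1)^2 ≡ 16^2 = 256 ≡ 33 (mod 223)
16^4 = (16^2)^2 ≡ 33^2 = 1089 ≡ 197 (mod 223)
16^8 = (16^4)^2 ≡ 197^2 = 38809 ≡ 7 (mod 223)
16^16 = (16^8)^2 ≡ 7^2 = 49 ≡ 49 (mod 223)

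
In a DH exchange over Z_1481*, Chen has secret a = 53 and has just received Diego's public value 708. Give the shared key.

Shared key K = 708^53 mod 1481.
708^1 ≡ 708 (mod 1481)
708^2 = (708^1)^2 ≡ 708^2 = 501264 ≡ 686 (mod 1481)
708^4 = (708^2)^2 ≡ 686^2 = 470596 ≡ 1119 (mod 1481)
708^8 = (708^4)^2 ≡ 1119^2 = 1252161 ≡ 716 (mod 1481)
708^16 = (708^8)^2 ≡ 716^2 = 512656 ≡ 230 (mod 1481)
708^32 = (708^16)^2 ≡ 230^2 = 52900 ≡ 1065 (mod 1481)
708^53 = 708^32 · 708^16 · 708^4 · 708^1 ≡ 1065 · 230 · 1119 · 708 ≡ 318 (mod 1481).

318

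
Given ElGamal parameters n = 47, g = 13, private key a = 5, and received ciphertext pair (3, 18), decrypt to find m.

Shared mask s = c₁^a mod n = 3^5 mod 47.
3^1 ≡ 3 (mod 47)
3^2 = (3^1)^2 ≡ 3^2 = 9 ≡ 9 (mod 47)
3^4 = (3^2)^2 ≡ 9^2 = 81 ≡ 34 (mod 47)
3^5 = 3^4 · 3^1 ≡ 34 · 3 ≡ 8 (mod 47).
So s = 8; s⁻¹ ≡ 6 (mod 47).
m = c₂ · s⁻¹ mod 47 = 18 · 6 mod 47 = 14.

14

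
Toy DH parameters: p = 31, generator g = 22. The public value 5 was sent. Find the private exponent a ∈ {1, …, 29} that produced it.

10

Try successive powers of 22 modulo 31:
22^1 ≡ 22
22^2 ≡ 19
22^3 ≡ 15
22^4 ≡ 20
22^5 ≡ 6
22^6 ≡ 8
22^7 ≡ 21
22^8 ≡ 28
22^9 ≡ 27
22^10 ≡ 5
Found: a = 10.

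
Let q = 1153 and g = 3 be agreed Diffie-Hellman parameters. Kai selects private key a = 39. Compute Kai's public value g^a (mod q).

379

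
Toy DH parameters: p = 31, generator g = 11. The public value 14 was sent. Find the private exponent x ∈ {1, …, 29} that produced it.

Try successive powers of 11 modulo 31:
11^1 ≡ 11
11^2 ≡ 28
11^3 ≡ 29
11^4 ≡ 9
11^5 ≡ 6
11^6 ≡ 4
11^7 ≡ 13
11^8 ≡ 19
11^9 ≡ 23
11^10 ≡ 5
11^11 ≡ 24
11^12 ≡ 16
11^13 ≡ 21
11^14 ≡ 14
Found: x = 14.

14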